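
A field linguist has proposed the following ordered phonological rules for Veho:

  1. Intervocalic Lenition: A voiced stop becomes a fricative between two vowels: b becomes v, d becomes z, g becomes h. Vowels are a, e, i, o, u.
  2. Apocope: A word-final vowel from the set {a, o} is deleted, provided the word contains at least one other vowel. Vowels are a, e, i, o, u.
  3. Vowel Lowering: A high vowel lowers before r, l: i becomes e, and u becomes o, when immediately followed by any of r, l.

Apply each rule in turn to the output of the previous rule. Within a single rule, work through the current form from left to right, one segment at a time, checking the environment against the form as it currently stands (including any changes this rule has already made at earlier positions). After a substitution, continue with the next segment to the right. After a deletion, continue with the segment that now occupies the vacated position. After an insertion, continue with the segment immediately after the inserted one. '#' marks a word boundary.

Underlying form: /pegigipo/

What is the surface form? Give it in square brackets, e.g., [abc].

[pehihip]

1 Intervocalic Lenition: [pegigipo] → [pehihipo]
2 Apocope: [pehihipo] → [pehihip]
3 Vowel Lowering: no change — [pehihip]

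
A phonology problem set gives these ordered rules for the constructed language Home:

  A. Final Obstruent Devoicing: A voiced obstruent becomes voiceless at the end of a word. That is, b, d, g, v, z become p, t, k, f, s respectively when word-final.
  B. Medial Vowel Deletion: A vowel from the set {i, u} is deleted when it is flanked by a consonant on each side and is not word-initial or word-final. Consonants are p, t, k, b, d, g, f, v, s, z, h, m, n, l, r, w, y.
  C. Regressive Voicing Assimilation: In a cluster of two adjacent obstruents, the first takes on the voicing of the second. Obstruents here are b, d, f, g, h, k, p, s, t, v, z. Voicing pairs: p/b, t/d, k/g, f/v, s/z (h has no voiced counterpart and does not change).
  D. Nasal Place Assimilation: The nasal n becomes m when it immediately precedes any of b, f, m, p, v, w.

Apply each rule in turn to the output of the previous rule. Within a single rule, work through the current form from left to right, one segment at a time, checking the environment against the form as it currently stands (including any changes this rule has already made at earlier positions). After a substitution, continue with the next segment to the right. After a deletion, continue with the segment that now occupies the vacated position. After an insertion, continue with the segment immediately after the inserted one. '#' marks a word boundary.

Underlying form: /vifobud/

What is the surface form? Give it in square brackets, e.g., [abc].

[ffopt]

A Final Obstruent Devoicing: [vifobud] → [vifobut]
B Medial Vowel Deletion: [vifobut] → [vfobt]
C Regressive Voicing Assimilation: [vfobt] → [ffopt]
D Nasal Place Assimilation: no change — [ffopt]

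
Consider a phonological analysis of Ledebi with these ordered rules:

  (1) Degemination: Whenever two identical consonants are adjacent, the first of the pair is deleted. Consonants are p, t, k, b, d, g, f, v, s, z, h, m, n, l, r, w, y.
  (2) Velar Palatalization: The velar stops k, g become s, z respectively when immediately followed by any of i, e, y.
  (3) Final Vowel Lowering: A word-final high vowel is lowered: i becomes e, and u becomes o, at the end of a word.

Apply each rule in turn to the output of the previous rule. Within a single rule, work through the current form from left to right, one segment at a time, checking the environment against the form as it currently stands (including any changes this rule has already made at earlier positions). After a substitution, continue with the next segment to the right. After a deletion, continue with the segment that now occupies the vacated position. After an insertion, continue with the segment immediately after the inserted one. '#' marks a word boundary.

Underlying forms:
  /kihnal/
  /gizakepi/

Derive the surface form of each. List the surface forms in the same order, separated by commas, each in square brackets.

/kihnal/:
  (1) Degemination: no change — [kihnal]
  (2) Velar Palatalization: [kihnal] → [sihnal]
  (3) Final Vowel Lowering: no change — [sihnal]
/gizakepi/:
  (1) Degemination: no change — [gizakepi]
  (2) Velar Palatalization: [gizakepi] → [zizasepi]
  (3) Final Vowel Lowering: [zizasepi] → [zizasepe]

[sihnal], [zizasepe]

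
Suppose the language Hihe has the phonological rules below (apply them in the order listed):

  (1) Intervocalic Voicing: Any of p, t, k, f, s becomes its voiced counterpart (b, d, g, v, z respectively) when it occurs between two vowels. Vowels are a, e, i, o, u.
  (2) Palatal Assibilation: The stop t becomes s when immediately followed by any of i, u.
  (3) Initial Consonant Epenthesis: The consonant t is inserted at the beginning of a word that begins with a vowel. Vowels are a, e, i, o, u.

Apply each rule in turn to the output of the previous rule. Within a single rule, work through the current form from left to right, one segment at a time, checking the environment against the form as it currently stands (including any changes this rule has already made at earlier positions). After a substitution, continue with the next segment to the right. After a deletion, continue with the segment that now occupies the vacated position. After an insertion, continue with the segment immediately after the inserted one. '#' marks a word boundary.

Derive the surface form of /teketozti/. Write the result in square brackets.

[tegedozsi]

(1) Intervocalic Voicing: [teketozti] → [tegedozti]
(2) Palatal Assibilation: [tegedozti] → [tegedozsi]
(3) Initial Consonant Epenthesis: no change — [tegedozsi]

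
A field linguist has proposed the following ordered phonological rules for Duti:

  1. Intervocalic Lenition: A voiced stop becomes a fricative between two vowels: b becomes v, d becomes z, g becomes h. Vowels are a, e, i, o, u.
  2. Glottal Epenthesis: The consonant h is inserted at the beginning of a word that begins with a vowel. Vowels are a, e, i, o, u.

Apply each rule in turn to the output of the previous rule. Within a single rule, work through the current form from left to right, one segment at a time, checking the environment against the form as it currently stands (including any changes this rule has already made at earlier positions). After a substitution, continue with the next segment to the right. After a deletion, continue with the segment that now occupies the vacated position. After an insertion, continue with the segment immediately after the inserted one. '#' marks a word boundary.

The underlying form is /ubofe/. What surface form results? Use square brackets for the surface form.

[huvofe]

1 Intervocalic Lenition: [ubofe] → [uvofe]
2 Glottal Epenthesis: [uvofe] → [huvofe]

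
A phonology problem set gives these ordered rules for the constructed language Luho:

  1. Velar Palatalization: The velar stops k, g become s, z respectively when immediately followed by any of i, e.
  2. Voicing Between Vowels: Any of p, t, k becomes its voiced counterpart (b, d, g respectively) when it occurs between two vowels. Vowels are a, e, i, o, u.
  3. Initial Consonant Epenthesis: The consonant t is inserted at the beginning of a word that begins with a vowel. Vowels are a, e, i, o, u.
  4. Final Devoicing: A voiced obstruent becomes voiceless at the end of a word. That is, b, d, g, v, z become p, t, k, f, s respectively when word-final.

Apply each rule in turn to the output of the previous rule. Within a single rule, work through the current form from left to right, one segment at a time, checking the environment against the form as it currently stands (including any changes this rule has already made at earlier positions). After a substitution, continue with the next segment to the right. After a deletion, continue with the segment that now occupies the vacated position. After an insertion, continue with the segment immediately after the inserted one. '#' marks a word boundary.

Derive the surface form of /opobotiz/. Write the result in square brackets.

1 Velar Palatalization: no change — [opobotiz]
2 Voicing Between Vowels: [opobotiz] → [obobodiz]
3 Initial Consonant Epenthesis: [obobodiz] → [tobobodiz]
4 Final Devoicing: [tobobodiz] → [tobobodis]

[tobobodis]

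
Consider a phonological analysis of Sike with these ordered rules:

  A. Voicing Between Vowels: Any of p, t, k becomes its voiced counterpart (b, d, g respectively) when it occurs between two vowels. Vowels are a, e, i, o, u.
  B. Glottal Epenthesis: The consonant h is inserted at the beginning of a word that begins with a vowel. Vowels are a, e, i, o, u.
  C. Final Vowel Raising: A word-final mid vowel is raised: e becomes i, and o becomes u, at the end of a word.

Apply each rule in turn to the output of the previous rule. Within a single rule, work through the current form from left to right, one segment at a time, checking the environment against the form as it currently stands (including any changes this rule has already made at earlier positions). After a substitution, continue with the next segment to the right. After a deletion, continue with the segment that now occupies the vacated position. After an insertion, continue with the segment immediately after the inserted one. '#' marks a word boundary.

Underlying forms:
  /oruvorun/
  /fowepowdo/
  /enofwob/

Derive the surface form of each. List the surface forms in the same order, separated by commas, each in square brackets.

[horuvorun], [fowebowdu], [henofwob]

/oruvorun/:
  A Voicing Between Vowels: no change — [oruvorun]
  B Glottal Epenthesis: [oruvorun] → [horuvorun]
  C Final Vowel Raising: no change — [horuvorun]
/fowepowdo/:
  A Voicing Between Vowels: [fowepowdo] → [fowebowdo]
  B Glottal Epenthesis: no change — [fowebowdo]
  C Final Vowel Raising: [fowebowdo] → [fowebowdu]
/enofwob/:
  A Voicing Between Vowels: no change — [enofwob]
  B Glottal Epenthesis: [enofwob] → [henofwob]
  C Final Vowel Raising: no change — [henofwob]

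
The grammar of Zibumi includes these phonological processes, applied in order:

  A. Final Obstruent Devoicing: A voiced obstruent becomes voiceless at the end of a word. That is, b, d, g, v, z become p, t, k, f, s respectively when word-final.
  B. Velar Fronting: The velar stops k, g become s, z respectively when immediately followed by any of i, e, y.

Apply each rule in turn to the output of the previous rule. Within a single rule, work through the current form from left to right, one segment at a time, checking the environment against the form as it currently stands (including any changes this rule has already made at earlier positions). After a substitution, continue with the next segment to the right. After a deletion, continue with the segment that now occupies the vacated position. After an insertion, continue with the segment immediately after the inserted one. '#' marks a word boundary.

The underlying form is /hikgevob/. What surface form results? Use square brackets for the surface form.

A Final Obstruent Devoicing: [hikgevob] → [hikgevop]
B Velar Fronting: [hikgevop] → [hikzevop]

[hikzevop]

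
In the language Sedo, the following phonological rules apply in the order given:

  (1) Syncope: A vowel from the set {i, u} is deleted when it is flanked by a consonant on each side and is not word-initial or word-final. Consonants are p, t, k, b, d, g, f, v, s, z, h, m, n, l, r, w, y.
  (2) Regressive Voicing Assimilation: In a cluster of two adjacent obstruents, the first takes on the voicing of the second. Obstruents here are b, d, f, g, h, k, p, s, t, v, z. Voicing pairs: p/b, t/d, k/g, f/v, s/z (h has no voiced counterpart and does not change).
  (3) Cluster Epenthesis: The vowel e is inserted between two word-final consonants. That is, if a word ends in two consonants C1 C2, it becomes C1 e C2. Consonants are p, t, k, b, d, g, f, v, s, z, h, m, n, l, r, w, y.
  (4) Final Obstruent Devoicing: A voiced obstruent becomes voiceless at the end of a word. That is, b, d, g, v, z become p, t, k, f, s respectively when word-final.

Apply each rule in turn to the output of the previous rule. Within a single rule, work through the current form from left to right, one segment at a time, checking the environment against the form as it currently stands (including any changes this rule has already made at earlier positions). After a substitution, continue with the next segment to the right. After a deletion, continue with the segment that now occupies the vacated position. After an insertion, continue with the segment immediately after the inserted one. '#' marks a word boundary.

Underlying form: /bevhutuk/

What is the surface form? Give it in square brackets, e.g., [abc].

[befhtek]

(1) Syncope: [bevhutuk] → [bevhtk]
(2) Regressive Voicing Assimilation: [bevhtk] → [befhtk]
(3) Cluster Epenthesis: [befhtk] → [befhtek]
(4) Final Obstruent Devoicing: no change — [befhtek]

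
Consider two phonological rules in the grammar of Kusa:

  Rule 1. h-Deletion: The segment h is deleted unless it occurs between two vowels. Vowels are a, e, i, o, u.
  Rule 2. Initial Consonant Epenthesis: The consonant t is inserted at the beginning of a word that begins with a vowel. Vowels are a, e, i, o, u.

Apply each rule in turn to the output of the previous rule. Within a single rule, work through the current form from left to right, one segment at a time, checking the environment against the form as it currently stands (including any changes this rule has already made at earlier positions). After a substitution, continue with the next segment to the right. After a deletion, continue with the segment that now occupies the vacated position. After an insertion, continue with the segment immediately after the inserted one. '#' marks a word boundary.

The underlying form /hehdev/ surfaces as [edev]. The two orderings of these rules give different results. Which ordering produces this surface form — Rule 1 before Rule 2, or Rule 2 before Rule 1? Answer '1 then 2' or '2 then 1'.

Order 1 then 2:
  1 h-Deletion: [hehdev] → [edev]
  2 Initial Consonant Epenthesis: [edev] → [tedev]
  result: [tedev]
Order 2 then 1:
  2 Initial Consonant Epenthesis: no change — [hehdev]
  1 h-Deletion: [hehdev] → [edev]
  result: [edev]

2 then 1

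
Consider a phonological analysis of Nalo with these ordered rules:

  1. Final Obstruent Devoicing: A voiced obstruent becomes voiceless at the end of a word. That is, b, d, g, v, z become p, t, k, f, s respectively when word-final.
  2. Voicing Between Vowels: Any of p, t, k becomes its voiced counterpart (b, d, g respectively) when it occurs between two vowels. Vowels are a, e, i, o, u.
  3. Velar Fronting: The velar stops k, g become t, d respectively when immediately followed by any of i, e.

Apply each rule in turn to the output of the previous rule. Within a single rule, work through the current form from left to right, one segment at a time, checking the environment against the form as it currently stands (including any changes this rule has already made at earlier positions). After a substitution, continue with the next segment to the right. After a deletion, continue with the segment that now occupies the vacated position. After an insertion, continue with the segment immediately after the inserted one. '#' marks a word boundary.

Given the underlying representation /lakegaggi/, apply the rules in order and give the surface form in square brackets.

1 Final Obstruent Devoicing: no change — [lakegaggi]
2 Voicing Between Vowels: [lakegaggi] → [lagegaggi]
3 Velar Fronting: [lagegaggi] → [ladegagdi]

[ladegagdi]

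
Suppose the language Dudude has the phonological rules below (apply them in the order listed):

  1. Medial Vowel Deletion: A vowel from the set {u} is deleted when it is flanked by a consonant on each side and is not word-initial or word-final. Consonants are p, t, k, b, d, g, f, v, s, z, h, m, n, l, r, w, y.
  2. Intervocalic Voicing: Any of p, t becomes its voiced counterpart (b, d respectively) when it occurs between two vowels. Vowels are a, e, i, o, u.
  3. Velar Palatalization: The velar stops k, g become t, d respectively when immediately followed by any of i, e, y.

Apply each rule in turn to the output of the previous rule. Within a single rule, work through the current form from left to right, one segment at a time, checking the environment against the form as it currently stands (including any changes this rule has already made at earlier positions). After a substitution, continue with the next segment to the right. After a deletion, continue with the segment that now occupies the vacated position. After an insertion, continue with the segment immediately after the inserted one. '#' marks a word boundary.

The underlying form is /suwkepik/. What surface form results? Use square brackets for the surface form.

1 Medial Vowel Deletion: [suwkepik] → [swkepik]
2 Intervocalic Voicing: [swkepik] → [swkebik]
3 Velar Palatalization: [swkebik] → [swtebik]

[swtebik]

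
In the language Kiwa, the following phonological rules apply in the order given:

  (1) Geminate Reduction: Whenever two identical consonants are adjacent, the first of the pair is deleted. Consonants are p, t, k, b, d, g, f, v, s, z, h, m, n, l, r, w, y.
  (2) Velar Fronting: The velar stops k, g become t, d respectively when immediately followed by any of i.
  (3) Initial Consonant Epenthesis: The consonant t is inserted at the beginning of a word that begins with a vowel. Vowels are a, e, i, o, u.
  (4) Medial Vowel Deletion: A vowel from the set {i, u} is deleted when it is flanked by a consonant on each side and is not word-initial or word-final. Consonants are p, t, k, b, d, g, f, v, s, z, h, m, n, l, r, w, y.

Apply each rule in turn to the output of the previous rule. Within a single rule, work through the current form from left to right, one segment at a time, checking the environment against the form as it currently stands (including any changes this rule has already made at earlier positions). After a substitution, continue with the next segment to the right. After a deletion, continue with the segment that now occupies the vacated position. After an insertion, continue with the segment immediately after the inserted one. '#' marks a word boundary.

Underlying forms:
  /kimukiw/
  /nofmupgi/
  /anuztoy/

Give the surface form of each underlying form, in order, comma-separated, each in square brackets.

[tmtw], [nofmpdi], [tanztoy]

/kimukiw/:
  (1) Geminate Reduction: no change — [kimukiw]
  (2) Velar Fronting: [kimukiw] → [timutiw]
  (3) Initial Consonant Epenthesis: no change — [timutiw]
  (4) Medial Vowel Deletion: [timutiw] → [tmtw]
/nofmupgi/:
  (1) Geminate Reduction: no change — [nofmupgi]
  (2) Velar Fronting: [nofmupgi] → [nofmupdi]
  (3) Initial Consonant Epenthesis: no change — [nofmupdi]
  (4) Medial Vowel Deletion: [nofmupdi] → [nofmpdi]
/anuztoy/:
  (1) Geminate Reduction: no change — [anuztoy]
  (2) Velar Fronting: no change — [anuztoy]
  (3) Initial Consonant Epenthesis: [anuztoy] → [tanuztoy]
  (4) Medial Vowel Deletion: [tanuztoy] → [tanztoy]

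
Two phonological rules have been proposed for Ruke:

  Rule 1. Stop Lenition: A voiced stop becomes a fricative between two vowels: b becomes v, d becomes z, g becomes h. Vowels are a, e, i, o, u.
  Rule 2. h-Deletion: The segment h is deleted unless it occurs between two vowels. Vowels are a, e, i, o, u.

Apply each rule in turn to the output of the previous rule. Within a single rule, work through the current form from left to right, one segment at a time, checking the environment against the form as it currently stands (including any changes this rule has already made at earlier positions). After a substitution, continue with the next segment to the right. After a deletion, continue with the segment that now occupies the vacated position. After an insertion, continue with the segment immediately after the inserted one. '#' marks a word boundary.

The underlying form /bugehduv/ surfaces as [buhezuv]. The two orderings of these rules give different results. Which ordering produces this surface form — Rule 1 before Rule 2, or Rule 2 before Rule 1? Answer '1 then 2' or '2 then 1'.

2 then 1

Order 1 then 2:
  1 Stop Lenition: [bugehduv] → [buhehduv]
  2 h-Deletion: [buhehduv] → [buheduv]
  result: [buheduv]
Order 2 then 1:
  2 h-Deletion: [bugehduv] → [bugeduv]
  1 Stop Lenition: [bugeduv] → [buhezuv]
  result: [buhezuv]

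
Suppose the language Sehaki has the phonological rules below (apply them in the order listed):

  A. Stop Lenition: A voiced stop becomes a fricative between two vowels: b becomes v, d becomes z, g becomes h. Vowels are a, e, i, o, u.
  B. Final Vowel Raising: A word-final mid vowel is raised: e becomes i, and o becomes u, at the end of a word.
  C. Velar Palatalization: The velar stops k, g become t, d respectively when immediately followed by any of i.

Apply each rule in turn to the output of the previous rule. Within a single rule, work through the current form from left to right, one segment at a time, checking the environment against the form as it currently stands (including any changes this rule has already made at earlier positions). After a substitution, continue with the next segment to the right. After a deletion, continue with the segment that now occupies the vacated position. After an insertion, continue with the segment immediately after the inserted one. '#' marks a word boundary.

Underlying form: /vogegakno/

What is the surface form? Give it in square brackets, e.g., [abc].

A Stop Lenition: [vogegakno] → [vohehakno]
B Final Vowel Raising: [vohehakno] → [vohehaknu]
C Velar Palatalization: no change — [vohehaknu]

[vohehaknu]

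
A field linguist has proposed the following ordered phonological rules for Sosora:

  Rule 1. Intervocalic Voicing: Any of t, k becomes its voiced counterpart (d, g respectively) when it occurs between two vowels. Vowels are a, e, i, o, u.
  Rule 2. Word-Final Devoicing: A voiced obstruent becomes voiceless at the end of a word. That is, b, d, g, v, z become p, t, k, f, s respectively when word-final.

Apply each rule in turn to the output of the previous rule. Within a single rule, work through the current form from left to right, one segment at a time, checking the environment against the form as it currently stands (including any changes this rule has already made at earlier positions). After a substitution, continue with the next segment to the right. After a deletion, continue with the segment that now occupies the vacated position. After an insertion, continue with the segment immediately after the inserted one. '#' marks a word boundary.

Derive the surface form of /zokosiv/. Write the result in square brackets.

[zogosif]

Rule 1 Intervocalic Voicing: [zokosiv] → [zogosiv]
Rule 2 Word-Final Devoicing: [zogosiv] → [zogosif]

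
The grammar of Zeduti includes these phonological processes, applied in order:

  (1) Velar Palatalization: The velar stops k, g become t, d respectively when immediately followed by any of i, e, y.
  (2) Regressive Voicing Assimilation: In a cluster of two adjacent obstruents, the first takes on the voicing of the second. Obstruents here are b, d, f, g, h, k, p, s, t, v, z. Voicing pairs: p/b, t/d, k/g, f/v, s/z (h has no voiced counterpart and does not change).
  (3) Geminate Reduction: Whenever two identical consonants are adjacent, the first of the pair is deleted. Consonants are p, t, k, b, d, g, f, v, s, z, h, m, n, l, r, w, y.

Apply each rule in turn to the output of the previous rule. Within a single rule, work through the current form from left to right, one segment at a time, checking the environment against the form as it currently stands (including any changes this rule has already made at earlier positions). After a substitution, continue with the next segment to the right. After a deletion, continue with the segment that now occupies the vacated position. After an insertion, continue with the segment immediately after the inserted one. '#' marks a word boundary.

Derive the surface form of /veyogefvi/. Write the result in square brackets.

[veyodevi]

(1) Velar Palatalization: [veyogefvi] → [veyodefvi]
(2) Regressive Voicing Assimilation: [veyodefvi] → [veyodevvi]
(3) Geminate Reduction: [veyodevvi] → [veyodevi]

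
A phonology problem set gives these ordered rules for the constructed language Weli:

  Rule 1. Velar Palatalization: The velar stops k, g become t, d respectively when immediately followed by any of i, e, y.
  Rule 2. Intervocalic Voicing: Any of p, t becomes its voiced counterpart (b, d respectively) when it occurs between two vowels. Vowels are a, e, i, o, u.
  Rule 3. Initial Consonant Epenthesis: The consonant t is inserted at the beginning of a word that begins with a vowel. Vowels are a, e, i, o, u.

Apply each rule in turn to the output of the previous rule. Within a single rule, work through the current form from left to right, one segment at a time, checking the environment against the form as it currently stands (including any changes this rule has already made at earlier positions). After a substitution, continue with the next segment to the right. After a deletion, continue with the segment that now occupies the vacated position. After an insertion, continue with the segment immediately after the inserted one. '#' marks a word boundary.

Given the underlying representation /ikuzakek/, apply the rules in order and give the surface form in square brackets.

Rule 1 Velar Palatalization: [ikuzakek] → [ikuzatek]
Rule 2 Intervocalic Voicing: [ikuzatek] → [ikuzadek]
Rule 3 Initial Consonant Epenthesis: [ikuzadek] → [tikuzadek]

[tikuzadek]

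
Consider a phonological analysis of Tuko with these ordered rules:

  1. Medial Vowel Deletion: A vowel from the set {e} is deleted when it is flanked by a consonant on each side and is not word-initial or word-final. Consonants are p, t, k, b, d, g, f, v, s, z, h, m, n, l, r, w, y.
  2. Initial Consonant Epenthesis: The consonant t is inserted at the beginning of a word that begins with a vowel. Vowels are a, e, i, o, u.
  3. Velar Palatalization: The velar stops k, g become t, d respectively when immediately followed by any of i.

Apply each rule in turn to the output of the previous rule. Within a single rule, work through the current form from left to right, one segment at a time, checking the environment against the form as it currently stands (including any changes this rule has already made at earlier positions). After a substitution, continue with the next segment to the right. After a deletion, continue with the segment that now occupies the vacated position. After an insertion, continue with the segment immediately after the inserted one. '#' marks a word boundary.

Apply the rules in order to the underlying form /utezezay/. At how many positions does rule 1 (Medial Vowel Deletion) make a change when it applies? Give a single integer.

1 Medial Vowel Deletion: [utezezay] → [utzzay]
2 Initial Consonant Epenthesis: [utzzay] → [tutzzay]
3 Velar Palatalization: no change — [tutzzay]
Rule 1 changed 2 position(s).

2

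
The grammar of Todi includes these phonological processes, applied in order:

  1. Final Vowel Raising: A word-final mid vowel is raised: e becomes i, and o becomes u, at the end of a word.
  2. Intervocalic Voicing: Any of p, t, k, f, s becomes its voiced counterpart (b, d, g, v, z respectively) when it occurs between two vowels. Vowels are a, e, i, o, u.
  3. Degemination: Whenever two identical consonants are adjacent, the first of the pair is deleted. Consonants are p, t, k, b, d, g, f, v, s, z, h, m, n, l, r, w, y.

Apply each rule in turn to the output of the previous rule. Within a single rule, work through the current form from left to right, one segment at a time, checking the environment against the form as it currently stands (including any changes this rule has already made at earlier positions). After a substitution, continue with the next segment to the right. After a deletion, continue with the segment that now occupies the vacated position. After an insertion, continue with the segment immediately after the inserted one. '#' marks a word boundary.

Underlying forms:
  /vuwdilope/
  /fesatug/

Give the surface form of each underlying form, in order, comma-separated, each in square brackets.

/vuwdilope/:
  1 Final Vowel Raising: [vuwdilope] → [vuwdilopi]
  2 Intervocalic Voicing: [vuwdilopi] → [vuwdilobi]
  3 Degemination: no change — [vuwdilobi]
/fesatug/:
  1 Final Vowel Raising: no change — [fesatug]
  2 Intervocalic Voicing: [fesatug] → [fezadug]
  3 Degemination: no change — [fezadug]

[vuwdilobi], [fezadug]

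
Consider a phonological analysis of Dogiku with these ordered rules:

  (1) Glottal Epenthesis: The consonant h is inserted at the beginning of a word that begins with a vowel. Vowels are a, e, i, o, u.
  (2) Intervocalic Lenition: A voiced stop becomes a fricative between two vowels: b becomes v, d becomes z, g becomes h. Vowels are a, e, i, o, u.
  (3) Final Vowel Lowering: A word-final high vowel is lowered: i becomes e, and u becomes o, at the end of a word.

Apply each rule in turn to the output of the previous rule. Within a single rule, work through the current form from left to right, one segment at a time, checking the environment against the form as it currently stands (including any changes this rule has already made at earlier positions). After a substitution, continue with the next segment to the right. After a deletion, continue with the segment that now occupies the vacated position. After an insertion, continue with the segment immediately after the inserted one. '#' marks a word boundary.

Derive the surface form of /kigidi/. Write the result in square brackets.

[kihize]

(1) Glottal Epenthesis: no change — [kigidi]
(2) Intervocalic Lenition: [kigidi] → [kihizi]
(3) Final Vowel Lowering: [kihizi] → [kihize]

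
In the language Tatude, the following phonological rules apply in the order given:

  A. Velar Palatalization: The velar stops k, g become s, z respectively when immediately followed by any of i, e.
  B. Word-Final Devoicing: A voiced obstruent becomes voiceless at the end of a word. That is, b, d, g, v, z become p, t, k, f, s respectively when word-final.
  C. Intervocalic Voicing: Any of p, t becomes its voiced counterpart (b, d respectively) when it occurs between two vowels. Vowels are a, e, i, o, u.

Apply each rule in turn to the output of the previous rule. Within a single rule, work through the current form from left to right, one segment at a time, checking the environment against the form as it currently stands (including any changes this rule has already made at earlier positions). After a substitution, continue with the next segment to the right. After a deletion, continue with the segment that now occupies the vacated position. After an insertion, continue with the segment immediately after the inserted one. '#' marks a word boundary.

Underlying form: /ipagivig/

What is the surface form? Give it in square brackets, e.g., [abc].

A Velar Palatalization: [ipagivig] → [ipazivig]
B Word-Final Devoicing: [ipazivig] → [ipazivik]
C Intervocalic Voicing: [ipazivik] → [ibazivik]

[ibazivik]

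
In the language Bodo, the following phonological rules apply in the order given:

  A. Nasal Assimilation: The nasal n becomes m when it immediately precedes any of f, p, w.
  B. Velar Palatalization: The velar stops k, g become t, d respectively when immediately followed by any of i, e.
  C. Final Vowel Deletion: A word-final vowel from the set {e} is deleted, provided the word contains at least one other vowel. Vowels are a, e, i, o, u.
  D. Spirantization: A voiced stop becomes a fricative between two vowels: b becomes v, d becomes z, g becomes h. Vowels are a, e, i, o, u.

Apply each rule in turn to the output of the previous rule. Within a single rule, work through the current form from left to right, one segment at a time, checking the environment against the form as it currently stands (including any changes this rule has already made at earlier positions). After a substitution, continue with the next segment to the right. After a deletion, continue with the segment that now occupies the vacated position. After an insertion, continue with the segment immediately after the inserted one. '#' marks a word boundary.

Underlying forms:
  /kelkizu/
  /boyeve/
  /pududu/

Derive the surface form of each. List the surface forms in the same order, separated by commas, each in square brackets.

/kelkizu/:
  A Nasal Assimilation: no change — [kelkizu]
  B Velar Palatalization: [kelkizu] → [teltizu]
  C Final Vowel Deletion: no change — [teltizu]
  D Spirantization: no change — [teltizu]
/boyeve/:
  A Nasal Assimilation: no change — [boyeve]
  B Velar Palatalization: no change — [boyeve]
  C Final Vowel Deletion: [boyeve] → [boyev]
  D Spirantization: no change — [boyev]
/pududu/:
  A Nasal Assimilation: no change — [pududu]
  B Velar Palatalization: no change — [pududu]
  C Final Vowel Deletion: no change — [pududu]
  D Spirantization: [pududu] → [puzuzu]

[teltizu], [boyev], [puzuzu]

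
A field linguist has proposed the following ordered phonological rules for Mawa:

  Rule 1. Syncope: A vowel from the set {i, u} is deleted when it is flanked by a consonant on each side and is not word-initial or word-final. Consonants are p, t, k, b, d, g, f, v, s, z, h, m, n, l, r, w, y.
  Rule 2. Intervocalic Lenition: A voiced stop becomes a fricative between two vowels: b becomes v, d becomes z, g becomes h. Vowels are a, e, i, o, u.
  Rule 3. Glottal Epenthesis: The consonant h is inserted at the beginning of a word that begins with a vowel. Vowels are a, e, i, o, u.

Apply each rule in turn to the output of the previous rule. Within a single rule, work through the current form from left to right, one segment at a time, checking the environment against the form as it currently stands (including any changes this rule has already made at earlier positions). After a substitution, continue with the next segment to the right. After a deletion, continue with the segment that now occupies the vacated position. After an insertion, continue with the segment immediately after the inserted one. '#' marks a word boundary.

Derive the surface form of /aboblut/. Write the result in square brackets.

Rule 1 Syncope: [aboblut] → [aboblt]
Rule 2 Intervocalic Lenition: [aboblt] → [avoblt]
Rule 3 Glottal Epenthesis: [avoblt] → [havoblt]

[havoblt]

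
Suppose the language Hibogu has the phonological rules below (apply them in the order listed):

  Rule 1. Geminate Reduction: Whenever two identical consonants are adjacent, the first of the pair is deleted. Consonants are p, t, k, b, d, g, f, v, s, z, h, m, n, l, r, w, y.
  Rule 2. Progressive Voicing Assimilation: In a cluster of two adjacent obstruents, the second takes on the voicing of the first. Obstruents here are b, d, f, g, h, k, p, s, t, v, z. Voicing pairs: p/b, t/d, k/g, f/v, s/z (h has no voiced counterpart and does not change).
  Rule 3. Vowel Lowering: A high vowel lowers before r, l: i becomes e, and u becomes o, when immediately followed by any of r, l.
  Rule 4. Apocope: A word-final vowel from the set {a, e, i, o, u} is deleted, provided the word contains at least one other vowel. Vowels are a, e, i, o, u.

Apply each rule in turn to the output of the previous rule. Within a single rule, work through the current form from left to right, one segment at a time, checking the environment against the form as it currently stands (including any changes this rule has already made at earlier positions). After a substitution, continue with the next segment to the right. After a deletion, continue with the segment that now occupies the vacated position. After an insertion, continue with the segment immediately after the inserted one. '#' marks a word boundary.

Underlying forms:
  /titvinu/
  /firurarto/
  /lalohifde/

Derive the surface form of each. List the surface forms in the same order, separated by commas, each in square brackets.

[titfin], [ferorart], [lalohift]

/titvinu/:
  Rule 1 Geminate Reduction: no change — [titvinu]
  Rule 2 Progressive Voicing Assimilation: [titvinu] → [titfinu]
  Rule 3 Vowel Lowering: no change — [titfinu]
  Rule 4 Apocope: [titfinu] → [titfin]
/firurarto/:
  Rule 1 Geminate Reduction: no change — [firurarto]
  Rule 2 Progressive Voicing Assimilation: no change — [firurarto]
  Rule 3 Vowel Lowering: [firurarto] → [ferorarto]
  Rule 4 Apocope: [ferorarto] → [ferorart]
/lalohifde/:
  Rule 1 Geminate Reduction: no change — [lalohifde]
  Rule 2 Progressive Voicing Assimilation: [lalohifde] → [lalohifte]
  Rule 3 Vowel Lowering: no change — [lalohifte]
  Rule 4 Apocope: [lalohifte] → [lalohift]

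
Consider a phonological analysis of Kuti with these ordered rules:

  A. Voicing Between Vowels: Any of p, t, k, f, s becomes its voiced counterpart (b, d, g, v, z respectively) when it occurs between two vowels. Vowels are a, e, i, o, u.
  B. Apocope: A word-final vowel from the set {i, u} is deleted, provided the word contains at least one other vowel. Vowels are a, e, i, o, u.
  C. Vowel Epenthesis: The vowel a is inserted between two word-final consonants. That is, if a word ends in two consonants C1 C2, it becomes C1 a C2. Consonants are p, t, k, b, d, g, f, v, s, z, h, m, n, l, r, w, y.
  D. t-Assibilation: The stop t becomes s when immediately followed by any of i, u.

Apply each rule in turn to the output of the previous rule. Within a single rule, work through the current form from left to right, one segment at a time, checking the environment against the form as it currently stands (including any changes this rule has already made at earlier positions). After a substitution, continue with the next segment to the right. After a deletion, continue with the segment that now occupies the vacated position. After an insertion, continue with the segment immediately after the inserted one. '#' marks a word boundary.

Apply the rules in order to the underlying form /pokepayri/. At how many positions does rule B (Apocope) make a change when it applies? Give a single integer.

A Voicing Between Vowels: [pokepayri] → [pogebayri]
B Apocope: [pogebayri] → [pogebayr]
C Vowel Epenthesis: [pogebayr] → [pogebayar]
D t-Assibilation: no change — [pogebayar]
Rule B changed 1 position(s).

1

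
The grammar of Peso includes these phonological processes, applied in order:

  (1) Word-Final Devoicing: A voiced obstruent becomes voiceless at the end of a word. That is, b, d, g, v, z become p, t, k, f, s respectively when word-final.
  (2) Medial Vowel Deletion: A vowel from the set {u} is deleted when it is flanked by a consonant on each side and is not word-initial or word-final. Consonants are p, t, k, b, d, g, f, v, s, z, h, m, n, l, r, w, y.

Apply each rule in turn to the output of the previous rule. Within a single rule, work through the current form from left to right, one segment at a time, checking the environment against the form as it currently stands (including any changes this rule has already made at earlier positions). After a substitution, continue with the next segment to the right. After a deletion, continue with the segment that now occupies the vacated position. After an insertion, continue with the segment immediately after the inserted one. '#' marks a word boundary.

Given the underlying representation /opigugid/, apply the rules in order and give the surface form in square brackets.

(1) Word-Final Devoicing: [opigugid] → [opigugit]
(2) Medial Vowel Deletion: [opigugit] → [opiggit]

[opiggit]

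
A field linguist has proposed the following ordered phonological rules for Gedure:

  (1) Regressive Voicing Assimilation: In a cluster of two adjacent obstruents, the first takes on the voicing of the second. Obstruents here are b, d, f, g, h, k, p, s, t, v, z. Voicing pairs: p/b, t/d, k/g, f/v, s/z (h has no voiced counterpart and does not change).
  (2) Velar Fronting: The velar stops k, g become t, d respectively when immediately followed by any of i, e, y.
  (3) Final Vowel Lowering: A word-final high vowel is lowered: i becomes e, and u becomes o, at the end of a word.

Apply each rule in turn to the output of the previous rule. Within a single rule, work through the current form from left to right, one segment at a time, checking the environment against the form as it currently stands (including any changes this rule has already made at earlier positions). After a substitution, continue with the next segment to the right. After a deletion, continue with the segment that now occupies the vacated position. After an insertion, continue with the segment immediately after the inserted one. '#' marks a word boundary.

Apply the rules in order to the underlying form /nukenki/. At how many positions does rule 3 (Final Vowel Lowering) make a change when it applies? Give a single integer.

(1) Regressive Voicing Assimilation: no change — [nukenki]
(2) Velar Fronting: [nukenki] → [nutenti]
(3) Final Vowel Lowering: [nutenti] → [nutente]
Rule 3 changed 1 position(s).

1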